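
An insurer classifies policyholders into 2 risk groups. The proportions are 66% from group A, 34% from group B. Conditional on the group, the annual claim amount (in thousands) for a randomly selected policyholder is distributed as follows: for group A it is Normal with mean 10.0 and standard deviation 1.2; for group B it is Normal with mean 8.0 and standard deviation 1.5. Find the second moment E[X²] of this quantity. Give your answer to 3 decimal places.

For each component E[X²] = Var + (mean)², giving A: 101.44; B: 66.25.
Overall E[X²] = 0.66·101.44 + 0.34·66.25 = 89.4754.

89.475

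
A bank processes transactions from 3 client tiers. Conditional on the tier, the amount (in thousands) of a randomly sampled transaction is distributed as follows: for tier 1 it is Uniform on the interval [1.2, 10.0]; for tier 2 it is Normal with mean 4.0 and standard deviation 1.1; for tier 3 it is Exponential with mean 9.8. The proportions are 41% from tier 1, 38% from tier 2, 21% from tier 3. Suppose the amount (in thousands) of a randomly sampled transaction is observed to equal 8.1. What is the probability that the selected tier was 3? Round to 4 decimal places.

Likelihoods f(8.1 | ·): 1: 0.113636; 2: 0.000348968; 3: 0.0446495.
Posterior ∝ prior × likelihood. Numerator for 3: 0.21·0.0446495 = 0.00937639.
Normalizing constant: 0.41·0.113636 + 0.38·0.000348968 + 0.21·0.0446495 = 0.0560999.
P(3 | observation) = 0.00937639 / 0.0560999 = 0.167137.

0.1671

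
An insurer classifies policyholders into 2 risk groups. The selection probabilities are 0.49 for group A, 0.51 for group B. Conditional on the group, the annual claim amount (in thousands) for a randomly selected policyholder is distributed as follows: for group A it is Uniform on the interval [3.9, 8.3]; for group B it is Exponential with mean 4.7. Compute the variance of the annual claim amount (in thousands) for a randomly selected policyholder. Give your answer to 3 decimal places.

12.546

Per component, A: μ=6.1, E[X²]=38.8233; B: μ=4.7, E[X²]=44.18.
E[X] = 0.49·6.1 + 0.51·4.7 = 5.386.
E[X²] = 0.49·38.8233 + 0.51·44.18 = 41.5552.
Var(X) = E[X²] − (E[X])² = 41.5552 − 29.009 = 12.5462.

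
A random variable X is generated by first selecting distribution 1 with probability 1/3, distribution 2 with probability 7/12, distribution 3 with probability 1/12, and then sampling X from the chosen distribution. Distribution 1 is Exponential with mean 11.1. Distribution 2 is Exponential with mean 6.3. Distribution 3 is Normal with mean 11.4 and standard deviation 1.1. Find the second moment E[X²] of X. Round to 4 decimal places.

139.3758

For each component E[X²] = Var + (mean)², giving 1: 246.42; 2: 79.38; 3: 131.17.
Overall E[X²] = 0.333333·246.42 + 0.583333·79.38 + 0.0833333·131.17 = 139.376.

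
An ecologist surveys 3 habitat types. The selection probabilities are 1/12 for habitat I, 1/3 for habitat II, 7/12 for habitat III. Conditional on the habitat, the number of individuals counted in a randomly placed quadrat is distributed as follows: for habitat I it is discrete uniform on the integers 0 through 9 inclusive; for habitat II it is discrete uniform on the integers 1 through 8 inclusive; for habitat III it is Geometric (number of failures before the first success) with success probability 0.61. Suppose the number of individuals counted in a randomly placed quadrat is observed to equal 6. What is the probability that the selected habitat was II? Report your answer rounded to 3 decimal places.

0.813

Likelihoods P(X=6 | ·): I: 0.1; II: 0.125; III: 0.00214643.
Posterior ∝ prior × likelihood. Numerator for II: 0.333333·0.125 = 0.0416667.
Normalizing constant: 0.0833333·0.1 + 0.333333·0.125 + 0.583333·0.00214643 = 0.0512521.
P(II | observation) = 0.0416667 / 0.0512521 = 0.812975.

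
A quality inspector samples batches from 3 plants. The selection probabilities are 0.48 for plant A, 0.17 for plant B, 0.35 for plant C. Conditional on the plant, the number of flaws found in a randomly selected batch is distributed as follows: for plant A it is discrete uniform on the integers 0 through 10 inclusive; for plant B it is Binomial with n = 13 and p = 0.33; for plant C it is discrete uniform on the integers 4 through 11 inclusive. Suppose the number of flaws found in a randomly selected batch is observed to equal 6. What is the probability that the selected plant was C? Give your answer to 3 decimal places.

Likelihoods P(X=6 | ·): A: 0.0909091; B: 0.134315; C: 0.125.
Posterior ∝ prior × likelihood. Numerator for C: 0.35·0.125 = 0.04375.
Normalizing constant: 0.48·0.0909091 + 0.17·0.134315 + 0.35·0.125 = 0.11022.
P(C | observation) = 0.04375 / 0.11022 = 0.396934.

0.397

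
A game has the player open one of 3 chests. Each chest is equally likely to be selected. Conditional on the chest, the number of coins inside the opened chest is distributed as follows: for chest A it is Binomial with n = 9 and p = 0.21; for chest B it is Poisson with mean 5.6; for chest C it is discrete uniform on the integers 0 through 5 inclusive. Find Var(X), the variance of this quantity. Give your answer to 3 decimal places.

5.975

Per component, A: μ=1.89, E[X²]=5.0652; B: μ=5.6, E[X²]=36.96; C: μ=2.5, E[X²]=9.16667.
E[X] = 0.333333·1.89 + 0.333333·5.6 + 0.333333·2.5 = 3.33.
E[X²] = 0.333333·5.0652 + 0.333333·36.96 + 0.333333·9.16667 = 17.064.
Var(X) = E[X²] − (E[X])² = 17.064 − 11.0889 = 5.97506.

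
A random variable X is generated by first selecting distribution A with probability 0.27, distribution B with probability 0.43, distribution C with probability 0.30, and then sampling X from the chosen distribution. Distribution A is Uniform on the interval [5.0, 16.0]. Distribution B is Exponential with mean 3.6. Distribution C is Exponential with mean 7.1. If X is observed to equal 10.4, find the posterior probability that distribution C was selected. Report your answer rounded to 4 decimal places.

Likelihoods f(10.4 | ·): A: 0.0909091; B: 0.015455; C: 0.0325531.
Posterior ∝ prior × likelihood. Numerator for C: 0.3·0.0325531 = 0.00976592.
Normalizing constant: 0.27·0.0909091 + 0.43·0.015455 + 0.3·0.0325531 = 0.040957.
P(C | observation) = 0.00976592 / 0.040957 = 0.238443.

0.2384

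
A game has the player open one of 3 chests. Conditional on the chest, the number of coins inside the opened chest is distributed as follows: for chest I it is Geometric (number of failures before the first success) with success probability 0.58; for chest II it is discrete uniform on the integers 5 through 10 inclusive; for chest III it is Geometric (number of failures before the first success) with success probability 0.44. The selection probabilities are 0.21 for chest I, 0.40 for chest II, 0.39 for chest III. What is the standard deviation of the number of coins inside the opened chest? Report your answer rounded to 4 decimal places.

Per component, I: μ=0.724138, E[X²]=1.77289; II: μ=7.5, E[X²]=59.1667; III: μ=1.27273, E[X²]=4.5124.
E[X] = 0.21·0.724138 + 0.4·7.5 + 0.39·1.27273 = 3.64843.
E[X²] = 0.21·1.77289 + 0.4·59.1667 + 0.39·4.5124 = 25.7988.
Var(X) = E[X²] − (E[X])² = 25.7988 − 13.3111 = 12.4877.
SD(X) = √12.4877 = 3.5338.

3.5338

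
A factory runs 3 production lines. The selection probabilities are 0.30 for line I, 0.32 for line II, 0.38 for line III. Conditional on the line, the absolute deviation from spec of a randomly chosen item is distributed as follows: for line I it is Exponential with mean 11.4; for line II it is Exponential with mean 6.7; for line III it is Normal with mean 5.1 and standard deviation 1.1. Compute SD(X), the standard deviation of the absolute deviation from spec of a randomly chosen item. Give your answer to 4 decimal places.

7.7955

Per component, I: μ=11.4, E[X²]=259.92; II: μ=6.7, E[X²]=89.78; III: μ=5.1, E[X²]=27.22.
E[X] = 0.3·11.4 + 0.32·6.7 + 0.38·5.1 = 7.502.
E[X²] = 0.3·259.92 + 0.32·89.78 + 0.38·27.22 = 117.049.
Var(X) = E[X²] − (E[X])² = 117.049 − 56.28 = 60.7692.
SD(X) = √60.7692 = 7.79546.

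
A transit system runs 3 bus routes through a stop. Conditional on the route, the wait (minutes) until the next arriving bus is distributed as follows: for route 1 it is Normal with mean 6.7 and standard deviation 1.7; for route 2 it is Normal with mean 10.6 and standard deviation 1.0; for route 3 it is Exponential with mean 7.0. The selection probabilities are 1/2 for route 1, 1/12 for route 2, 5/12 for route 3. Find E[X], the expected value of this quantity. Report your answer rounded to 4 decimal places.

Component means — 1: 6.7; 2: 10.6; 3: 7.
E[X] = 0.5·6.7 + 0.0833333·10.6 + 0.416667·7 = 7.15.

7.1500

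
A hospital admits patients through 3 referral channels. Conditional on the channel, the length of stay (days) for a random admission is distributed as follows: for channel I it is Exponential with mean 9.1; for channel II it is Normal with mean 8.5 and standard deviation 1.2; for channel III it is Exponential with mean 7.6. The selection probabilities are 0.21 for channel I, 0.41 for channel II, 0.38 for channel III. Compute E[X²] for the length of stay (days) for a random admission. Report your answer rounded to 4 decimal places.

For each component E[X²] = Var + (mean)², giving I: 165.62; II: 73.69; III: 115.52.
Overall E[X²] = 0.21·165.62 + 0.41·73.69 + 0.38·115.52 = 108.891.

108.8907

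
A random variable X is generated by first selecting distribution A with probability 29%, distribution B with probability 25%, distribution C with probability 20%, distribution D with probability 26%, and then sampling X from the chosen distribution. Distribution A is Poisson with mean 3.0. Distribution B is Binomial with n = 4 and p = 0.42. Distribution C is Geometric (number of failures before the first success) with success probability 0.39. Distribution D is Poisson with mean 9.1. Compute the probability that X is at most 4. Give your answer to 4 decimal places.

Conditional on each component, P(X ≤ 4): A: 0.815263; B: 1; C: 0.91554; D: 0.0516822.
By total probability, P(X ≤ 4) = 0.29·0.815263 + 0.25·1 + 0.2·0.91554 + 0.26·0.0516822 = 0.682972.

0.6830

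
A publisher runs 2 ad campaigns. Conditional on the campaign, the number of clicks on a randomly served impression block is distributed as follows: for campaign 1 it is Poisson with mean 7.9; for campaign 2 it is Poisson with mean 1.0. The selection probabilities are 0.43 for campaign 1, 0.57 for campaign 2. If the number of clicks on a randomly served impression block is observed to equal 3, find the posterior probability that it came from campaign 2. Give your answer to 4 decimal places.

0.7274

Likelihoods P(X=3 | ·): 1: 0.0304652; 2: 0.0613132.
Posterior ∝ prior × likelihood. Numerator for 2: 0.57·0.0613132 = 0.0349485.
Normalizing constant: 0.43·0.0304652 + 0.57·0.0613132 = 0.0480486.
P(2 | observation) = 0.0349485 / 0.0480486 = 0.727359.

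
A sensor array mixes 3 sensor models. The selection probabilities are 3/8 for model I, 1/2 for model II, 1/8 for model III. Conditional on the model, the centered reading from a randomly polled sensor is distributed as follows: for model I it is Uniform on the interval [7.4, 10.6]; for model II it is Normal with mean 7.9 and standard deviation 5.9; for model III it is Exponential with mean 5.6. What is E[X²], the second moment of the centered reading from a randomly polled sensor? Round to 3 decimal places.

87.145

For each component E[X²] = Var + (mean)², giving I: 81.8533; II: 97.22; III: 62.72.
Overall E[X²] = 0.375·81.8533 + 0.5·97.22 + 0.125·62.72 = 87.145.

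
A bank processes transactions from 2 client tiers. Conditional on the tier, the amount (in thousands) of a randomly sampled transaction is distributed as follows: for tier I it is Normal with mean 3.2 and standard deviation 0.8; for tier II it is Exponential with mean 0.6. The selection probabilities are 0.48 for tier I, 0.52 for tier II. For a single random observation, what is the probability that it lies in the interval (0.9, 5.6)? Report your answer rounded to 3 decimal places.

0.594

Conditional on each tier, P(0.9 < X < 5.6): I: 0.99663; II: 0.223042.
By total probability, P(0.9 < X < 5.6) = 0.48·0.99663 + 0.52·0.223042 = 0.594364.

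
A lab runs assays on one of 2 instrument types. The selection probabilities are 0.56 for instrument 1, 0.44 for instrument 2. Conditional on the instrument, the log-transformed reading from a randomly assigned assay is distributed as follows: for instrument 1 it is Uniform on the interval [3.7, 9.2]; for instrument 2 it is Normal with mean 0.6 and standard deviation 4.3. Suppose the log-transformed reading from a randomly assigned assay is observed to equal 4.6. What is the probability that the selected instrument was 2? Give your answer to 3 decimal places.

0.206

Likelihoods f(4.6 | ·): 1: 0.181818; 2: 0.0601918.
Posterior ∝ prior × likelihood. Numerator for 2: 0.44·0.0601918 = 0.0264844.
Normalizing constant: 0.56·0.181818 + 0.44·0.0601918 = 0.128303.
P(2 | observation) = 0.0264844 / 0.128303 = 0.206421.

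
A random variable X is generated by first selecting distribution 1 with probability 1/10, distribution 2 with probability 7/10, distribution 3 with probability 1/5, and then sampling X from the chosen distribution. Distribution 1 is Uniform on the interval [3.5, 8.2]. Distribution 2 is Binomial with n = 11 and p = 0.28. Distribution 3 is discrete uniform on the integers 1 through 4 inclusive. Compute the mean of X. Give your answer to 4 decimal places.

Component means — 1: 5.85; 2: 3.08; 3: 2.5.
E[X] = 0.1·5.85 + 0.7·3.08 + 0.2·2.5 = 3.241.

3.2410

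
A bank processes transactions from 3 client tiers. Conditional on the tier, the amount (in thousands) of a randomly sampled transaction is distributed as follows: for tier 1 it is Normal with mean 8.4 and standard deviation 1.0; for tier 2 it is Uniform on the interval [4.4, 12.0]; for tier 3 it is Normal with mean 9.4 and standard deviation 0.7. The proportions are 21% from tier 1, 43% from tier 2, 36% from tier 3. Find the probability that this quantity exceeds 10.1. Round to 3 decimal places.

0.174

Conditional on each tier, P(X > 10.1): 1: 0.0445655; 2: 0.25; 3: 0.158655.
By total probability, P(X > 10.1) = 0.21·0.0445655 + 0.43·0.25 + 0.36·0.158655 = 0.173975.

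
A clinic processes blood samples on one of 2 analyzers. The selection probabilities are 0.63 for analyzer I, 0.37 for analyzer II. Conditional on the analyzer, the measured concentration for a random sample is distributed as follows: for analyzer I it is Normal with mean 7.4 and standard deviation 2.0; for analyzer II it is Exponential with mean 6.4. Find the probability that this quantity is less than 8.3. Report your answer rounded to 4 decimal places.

0.6932

Conditional on each analyzer, P(X < 8.3): I: 0.673645; II: 0.726615.
By total probability, P(X < 8.3) = 0.63·0.673645 + 0.37·0.726615 = 0.693244.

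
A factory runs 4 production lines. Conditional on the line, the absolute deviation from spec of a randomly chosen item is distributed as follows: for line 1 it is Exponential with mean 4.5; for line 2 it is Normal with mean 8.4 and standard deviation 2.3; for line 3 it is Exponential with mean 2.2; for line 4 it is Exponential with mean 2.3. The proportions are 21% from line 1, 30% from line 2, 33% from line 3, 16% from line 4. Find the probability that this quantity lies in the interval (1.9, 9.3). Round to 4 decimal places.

0.5076

Conditional on each line, P(1.9 < X < 9.3): 1: 0.528981; 2: 0.649858; 3: 0.407034; 4: 0.420223.
By total probability, P(1.9 < X < 9.3) = 0.21·0.528981 + 0.3·0.649858 + 0.33·0.407034 + 0.16·0.420223 = 0.5076.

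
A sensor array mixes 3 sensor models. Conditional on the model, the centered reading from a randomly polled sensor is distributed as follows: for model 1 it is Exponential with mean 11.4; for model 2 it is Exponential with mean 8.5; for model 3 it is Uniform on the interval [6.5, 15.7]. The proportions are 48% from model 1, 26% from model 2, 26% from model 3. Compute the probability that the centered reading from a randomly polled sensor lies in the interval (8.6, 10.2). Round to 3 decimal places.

0.091

Conditional on each model, P(8.6 < X < 10.2): 1: 0.0615842; 2: 0.0623826; 3: 0.173913.
By total probability, P(8.6 < X < 10.2) = 0.48·0.0615842 + 0.26·0.0623826 + 0.26·0.173913 = 0.0909973.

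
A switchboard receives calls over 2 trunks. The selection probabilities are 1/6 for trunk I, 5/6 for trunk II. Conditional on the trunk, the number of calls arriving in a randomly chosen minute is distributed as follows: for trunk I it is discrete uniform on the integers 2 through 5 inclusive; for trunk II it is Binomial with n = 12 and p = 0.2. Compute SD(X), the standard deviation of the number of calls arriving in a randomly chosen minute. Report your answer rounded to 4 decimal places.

Per component, I: μ=3.5, E[X²]=13.5; II: μ=2.4, E[X²]=7.68.
E[X] = 0.166667·3.5 + 0.833333·2.4 = 2.58333.
E[X²] = 0.166667·13.5 + 0.833333·7.68 = 8.65.
Var(X) = E[X²] − (E[X])² = 8.65 − 6.67361 = 1.97639.
SD(X) = √1.97639 = 1.40584.

1.4058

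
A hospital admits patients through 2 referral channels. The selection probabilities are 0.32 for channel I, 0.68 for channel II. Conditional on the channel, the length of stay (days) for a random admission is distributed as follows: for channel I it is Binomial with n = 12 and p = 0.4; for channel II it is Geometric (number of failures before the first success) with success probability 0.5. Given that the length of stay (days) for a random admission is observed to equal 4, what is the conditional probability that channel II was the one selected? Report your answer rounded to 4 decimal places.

Likelihoods P(X=4 | ·): I: 0.212841; II: 0.03125.
Posterior ∝ prior × likelihood. Numerator for II: 0.68·0.03125 = 0.02125.
Normalizing constant: 0.32·0.212841 + 0.68·0.03125 = 0.0893591.
P(II | observation) = 0.02125 / 0.0893591 = 0.237805.

0.2378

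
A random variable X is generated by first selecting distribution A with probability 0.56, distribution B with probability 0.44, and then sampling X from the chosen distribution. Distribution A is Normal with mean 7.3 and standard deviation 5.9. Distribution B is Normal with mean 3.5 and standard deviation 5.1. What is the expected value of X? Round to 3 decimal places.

Component means — A: 7.3; B: 3.5.
E[X] = 0.56·7.3 + 0.44·3.5 = 5.628.

5.628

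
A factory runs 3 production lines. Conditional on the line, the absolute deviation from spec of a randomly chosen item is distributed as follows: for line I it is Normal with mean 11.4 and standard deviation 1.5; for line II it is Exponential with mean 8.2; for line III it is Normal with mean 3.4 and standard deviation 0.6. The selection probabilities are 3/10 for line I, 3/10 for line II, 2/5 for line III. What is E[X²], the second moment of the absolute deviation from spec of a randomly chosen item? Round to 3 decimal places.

For each component E[X²] = Var + (mean)², giving I: 132.21; II: 134.48; III: 11.92.
Overall E[X²] = 0.3·132.21 + 0.3·134.48 + 0.4·11.92 = 84.775.

84.775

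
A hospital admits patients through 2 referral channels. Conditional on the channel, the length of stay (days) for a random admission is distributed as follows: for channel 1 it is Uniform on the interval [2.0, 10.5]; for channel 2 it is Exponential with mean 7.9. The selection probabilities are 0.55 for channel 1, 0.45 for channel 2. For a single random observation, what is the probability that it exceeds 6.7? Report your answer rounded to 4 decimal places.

0.4386

Conditional on each channel, P(X > 6.7): 1: 0.447059; 2: 0.428227.
By total probability, P(X > 6.7) = 0.55·0.447059 + 0.45·0.428227 = 0.438585.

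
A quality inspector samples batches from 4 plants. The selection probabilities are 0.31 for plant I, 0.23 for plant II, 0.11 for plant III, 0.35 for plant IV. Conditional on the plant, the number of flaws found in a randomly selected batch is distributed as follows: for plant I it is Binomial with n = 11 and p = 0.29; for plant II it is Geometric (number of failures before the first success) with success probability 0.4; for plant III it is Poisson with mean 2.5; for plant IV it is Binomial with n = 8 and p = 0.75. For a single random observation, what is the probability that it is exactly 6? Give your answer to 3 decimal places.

0.132

Conditional on each plant, P(X = 6): I: 0.0495817; II: 0.0186624; III: 0.0278337; IV: 0.311462.
By total probability, P(X = 6) = 0.31·0.0495817 + 0.23·0.0186624 + 0.11·0.0278337 + 0.35·0.311462 = 0.131736.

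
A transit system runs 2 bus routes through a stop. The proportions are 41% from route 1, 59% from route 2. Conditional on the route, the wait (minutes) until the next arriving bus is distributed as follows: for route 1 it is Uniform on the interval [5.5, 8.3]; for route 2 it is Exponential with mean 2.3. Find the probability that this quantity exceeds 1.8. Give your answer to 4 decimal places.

Conditional on each route, P(X > 1.8): 1: 1; 2: 0.457212.
By total probability, P(X > 1.8) = 0.41·1 + 0.59·0.457212 = 0.679755.

0.6798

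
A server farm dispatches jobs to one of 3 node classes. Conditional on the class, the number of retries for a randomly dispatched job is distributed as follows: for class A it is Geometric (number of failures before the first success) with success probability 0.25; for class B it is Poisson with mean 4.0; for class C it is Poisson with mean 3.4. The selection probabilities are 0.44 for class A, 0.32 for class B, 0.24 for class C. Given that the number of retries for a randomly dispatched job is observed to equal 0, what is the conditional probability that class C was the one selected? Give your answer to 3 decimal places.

Likelihoods P(X=0 | ·): A: 0.25; B: 0.0183156; C: 0.0333733.
Posterior ∝ prior × likelihood. Numerator for C: 0.24·0.0333733 = 0.00800958.
Normalizing constant: 0.44·0.25 + 0.32·0.0183156 + 0.24·0.0333733 = 0.123871.
P(C | observation) = 0.00800958 / 0.123871 = 0.0646609.

0.065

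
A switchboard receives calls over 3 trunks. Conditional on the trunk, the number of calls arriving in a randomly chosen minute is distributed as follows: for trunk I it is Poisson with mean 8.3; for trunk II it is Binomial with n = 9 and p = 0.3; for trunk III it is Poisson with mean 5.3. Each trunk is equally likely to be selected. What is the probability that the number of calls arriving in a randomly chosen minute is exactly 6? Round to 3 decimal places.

0.096

Conditional on each trunk, P(X = 6): I: 0.112847; II: 0.0210039; III: 0.15366.
By total probability, P(X = 6) = 0.333333·0.112847 + 0.333333·0.0210039 + 0.333333·0.15366 = 0.0958373.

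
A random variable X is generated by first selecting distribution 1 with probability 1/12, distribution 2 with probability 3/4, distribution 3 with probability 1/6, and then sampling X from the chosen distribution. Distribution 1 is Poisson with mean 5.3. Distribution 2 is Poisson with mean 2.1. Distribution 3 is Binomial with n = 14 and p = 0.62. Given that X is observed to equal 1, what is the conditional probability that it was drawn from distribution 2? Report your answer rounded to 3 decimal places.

0.989

Likelihoods P(X=1 | ·): 1: 0.0264554; 2: 0.257158; 3: 2.99024e-05.
Posterior ∝ prior × likelihood. Numerator for 2: 0.75·0.257158 = 0.192869.
Normalizing constant: 0.0833333·0.0264554 + 0.75·0.257158 + 0.166667·2.99024e-05 = 0.195078.
P(2 | observation) = 0.192869 / 0.195078 = 0.988673.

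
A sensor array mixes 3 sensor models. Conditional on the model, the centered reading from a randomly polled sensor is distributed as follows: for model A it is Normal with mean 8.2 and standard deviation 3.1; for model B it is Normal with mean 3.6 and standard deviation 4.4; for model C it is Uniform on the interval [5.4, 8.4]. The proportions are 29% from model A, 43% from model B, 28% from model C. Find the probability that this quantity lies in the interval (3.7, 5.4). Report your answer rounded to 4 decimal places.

0.0962

Conditional on each model, P(3.7 < X < 5.4): A: 0.109898; B: 0.149697; C: 0.
By total probability, P(3.7 < X < 5.4) = 0.29·0.109898 + 0.43·0.149697 + 0.28·0 = 0.0962404.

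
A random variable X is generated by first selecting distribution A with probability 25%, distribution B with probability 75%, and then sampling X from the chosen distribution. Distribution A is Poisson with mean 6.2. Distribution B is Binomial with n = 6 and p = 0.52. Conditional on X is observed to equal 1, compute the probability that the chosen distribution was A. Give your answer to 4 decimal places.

0.0501

Likelihoods P(X=1 | ·): A: 0.0125825; B: 0.0794988.
Posterior ∝ prior × likelihood. Numerator for A: 0.25·0.0125825 = 0.00314562.
Normalizing constant: 0.25·0.0125825 + 0.75·0.0794988 = 0.0627697.
P(A | observation) = 0.00314562 / 0.0627697 = 0.0501136.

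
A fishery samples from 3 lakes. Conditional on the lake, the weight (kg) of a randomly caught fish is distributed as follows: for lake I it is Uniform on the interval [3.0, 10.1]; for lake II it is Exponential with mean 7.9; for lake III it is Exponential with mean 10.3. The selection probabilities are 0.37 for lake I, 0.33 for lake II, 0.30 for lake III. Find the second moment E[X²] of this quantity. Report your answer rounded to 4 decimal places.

122.2728

For each component E[X²] = Var + (mean)², giving I: 47.1033; II: 124.82; III: 212.18.
Overall E[X²] = 0.37·47.1033 + 0.33·124.82 + 0.3·212.18 = 122.273.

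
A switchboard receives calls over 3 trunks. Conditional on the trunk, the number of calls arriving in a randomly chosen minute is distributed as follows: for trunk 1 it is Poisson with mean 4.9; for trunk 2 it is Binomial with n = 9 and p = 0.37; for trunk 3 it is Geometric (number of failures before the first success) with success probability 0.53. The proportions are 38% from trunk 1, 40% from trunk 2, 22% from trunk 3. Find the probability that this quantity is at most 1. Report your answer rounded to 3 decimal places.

0.227

Conditional on each trunk, P(X ≤ 1): 1: 0.0439348; 2: 0.0982697; 3: 0.7791.
By total probability, P(X ≤ 1) = 0.38·0.0439348 + 0.4·0.0982697 + 0.22·0.7791 = 0.227405.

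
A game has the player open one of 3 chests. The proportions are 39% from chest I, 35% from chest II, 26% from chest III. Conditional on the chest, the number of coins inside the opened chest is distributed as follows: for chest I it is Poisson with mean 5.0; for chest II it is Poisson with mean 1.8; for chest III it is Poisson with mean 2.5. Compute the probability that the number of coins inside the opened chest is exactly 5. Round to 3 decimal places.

0.095

Conditional on each chest, P(X = 5): I: 0.175467; II: 0.0260286; III: 0.0668009.
By total probability, P(X = 5) = 0.39·0.175467 + 0.35·0.0260286 + 0.26·0.0668009 = 0.0949105.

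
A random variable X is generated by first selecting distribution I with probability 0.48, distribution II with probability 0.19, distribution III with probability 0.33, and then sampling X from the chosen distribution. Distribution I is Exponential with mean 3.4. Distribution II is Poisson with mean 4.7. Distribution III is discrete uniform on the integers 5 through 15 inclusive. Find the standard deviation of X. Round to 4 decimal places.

4.3078

Per component, I: μ=3.4, E[X²]=23.12; II: μ=4.7, E[X²]=26.79; III: μ=10, E[X²]=110.
E[X] = 0.48·3.4 + 0.19·4.7 + 0.33·10 = 5.825.
E[X²] = 0.48·23.12 + 0.19·26.79 + 0.33·110 = 52.4877.
Var(X) = E[X²] − (E[X])² = 52.4877 − 33.9306 = 18.5571.
SD(X) = √18.5571 = 4.30779.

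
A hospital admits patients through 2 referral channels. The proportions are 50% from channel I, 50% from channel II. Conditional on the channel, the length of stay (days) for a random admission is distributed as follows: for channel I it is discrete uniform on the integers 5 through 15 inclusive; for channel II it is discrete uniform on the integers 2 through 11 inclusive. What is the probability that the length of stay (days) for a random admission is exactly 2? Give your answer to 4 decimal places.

Conditional on each channel, P(X = 2): I: 0; II: 0.1.
By total probability, P(X = 2) = 0.5·0 + 0.5·0.1 = 0.05.

0.0500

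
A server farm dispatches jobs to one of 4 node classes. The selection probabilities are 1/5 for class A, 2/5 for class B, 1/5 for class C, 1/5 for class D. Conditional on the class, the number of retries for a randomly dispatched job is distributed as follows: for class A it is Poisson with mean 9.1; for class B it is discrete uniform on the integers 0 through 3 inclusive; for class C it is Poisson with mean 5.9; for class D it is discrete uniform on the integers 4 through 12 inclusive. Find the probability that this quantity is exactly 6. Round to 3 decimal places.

Conditional on each class, P(X = 6): A: 0.0880716; B: 0; C: 0.160488; D: 0.111111.
By total probability, P(X = 6) = 0.2·0.0880716 + 0.4·0 + 0.2·0.160488 + 0.2·0.111111 = 0.0719341.

0.072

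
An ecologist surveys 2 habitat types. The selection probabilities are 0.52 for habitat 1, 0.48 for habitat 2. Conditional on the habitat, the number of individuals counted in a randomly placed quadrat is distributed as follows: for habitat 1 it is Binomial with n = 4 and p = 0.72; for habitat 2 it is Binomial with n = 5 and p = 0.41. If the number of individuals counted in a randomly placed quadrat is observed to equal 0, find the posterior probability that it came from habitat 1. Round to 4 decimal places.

Likelihoods P(X=0 | ·): 1: 0.00614656; 2: 0.0714924.
Posterior ∝ prior × likelihood. Numerator for 1: 0.52·0.00614656 = 0.00319621.
Normalizing constant: 0.52·0.00614656 + 0.48·0.0714924 = 0.0375126.
P(1 | observation) = 0.00319621 / 0.0375126 = 0.0852037.

0.0852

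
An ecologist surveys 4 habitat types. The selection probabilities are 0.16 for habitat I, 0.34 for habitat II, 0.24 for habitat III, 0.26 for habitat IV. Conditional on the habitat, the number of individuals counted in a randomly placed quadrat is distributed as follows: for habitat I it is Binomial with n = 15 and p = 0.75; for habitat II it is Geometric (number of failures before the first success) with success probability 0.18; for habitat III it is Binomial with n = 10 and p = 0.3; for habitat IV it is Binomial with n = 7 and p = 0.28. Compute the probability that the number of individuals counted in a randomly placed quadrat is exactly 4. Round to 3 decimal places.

Conditional on each habitat, P(X = 4): I: 0.000102972; II: 0.0813819; III: 0.200121; IV: 0.0802967.
By total probability, P(X = 4) = 0.16·0.000102972 + 0.34·0.0813819 + 0.24·0.200121 + 0.26·0.0802967 = 0.0965925.

0.097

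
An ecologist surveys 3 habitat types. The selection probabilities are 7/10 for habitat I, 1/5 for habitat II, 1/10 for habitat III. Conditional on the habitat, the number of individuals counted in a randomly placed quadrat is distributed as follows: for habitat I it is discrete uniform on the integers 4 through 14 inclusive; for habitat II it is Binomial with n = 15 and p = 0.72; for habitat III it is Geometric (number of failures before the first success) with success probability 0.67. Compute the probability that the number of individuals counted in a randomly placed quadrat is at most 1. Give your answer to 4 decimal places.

Conditional on each habitat, P(X ≤ 1): I: 0; II: 2.01722e-07; III: 0.8911.
By total probability, P(X ≤ 1) = 0.7·0 + 0.2·2.01722e-07 + 0.1·0.8911 = 0.08911.

0.0891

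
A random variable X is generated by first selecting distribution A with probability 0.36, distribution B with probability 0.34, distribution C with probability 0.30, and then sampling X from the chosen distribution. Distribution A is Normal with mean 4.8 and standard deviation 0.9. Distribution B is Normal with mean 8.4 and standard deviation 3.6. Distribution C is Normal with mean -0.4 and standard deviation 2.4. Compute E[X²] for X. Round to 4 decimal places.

38.7588

For each component E[X²] = Var + (mean)², giving A: 23.85; B: 83.52; C: 5.92.
Overall E[X²] = 0.36·23.85 + 0.34·83.52 + 0.3·5.92 = 38.7588.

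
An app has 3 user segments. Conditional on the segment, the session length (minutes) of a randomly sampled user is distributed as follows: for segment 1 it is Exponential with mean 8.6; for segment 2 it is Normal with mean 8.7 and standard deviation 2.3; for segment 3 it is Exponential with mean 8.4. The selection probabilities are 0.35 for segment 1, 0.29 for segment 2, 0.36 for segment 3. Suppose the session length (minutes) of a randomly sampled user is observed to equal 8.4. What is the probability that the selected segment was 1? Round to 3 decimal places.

Likelihoods f(8.4 | ·): 1: 0.0437831; 2: 0.171984; 3: 0.0437952.
Posterior ∝ prior × likelihood. Numerator for 1: 0.35·0.0437831 = 0.0153241.
Normalizing constant: 0.35·0.0437831 + 0.29·0.171984 + 0.36·0.0437952 = 0.0809657.
P(1 | observation) = 0.0153241 / 0.0809657 = 0.189267.

0.189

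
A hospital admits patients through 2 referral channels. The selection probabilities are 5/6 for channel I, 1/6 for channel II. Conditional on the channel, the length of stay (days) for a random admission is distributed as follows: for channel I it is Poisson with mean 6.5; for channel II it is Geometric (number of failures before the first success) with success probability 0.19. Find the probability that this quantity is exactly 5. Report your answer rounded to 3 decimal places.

0.132

Conditional on each channel, P(X = 5): I: 0.145369; II: 0.0662489.
By total probability, P(X = 5) = 0.833333·0.145369 + 0.166667·0.0662489 = 0.132182.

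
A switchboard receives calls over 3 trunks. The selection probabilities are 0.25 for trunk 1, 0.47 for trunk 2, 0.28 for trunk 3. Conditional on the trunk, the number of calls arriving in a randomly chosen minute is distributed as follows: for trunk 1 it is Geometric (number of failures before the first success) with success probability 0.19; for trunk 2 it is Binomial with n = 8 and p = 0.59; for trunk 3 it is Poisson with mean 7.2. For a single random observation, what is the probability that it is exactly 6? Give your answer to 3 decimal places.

Conditional on each trunk, P(X = 6): 1: 0.0536616; 2: 0.198535; 3: 0.144458.
By total probability, P(X = 6) = 0.25·0.0536616 + 0.47·0.198535 + 0.28·0.144458 = 0.147175.

0.147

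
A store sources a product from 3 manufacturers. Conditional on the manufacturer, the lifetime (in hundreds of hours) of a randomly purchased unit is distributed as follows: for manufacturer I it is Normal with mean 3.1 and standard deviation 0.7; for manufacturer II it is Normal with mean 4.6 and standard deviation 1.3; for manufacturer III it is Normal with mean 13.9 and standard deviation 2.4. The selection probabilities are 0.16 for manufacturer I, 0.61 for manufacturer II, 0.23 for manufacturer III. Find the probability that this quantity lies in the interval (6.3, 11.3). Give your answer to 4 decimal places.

Conditional on each manufacturer, P(6.3 < X < 11.3): I: 2.42205e-06; II: 0.0954887; III: 0.138559.
By total probability, P(6.3 < X < 11.3) = 0.16·2.42205e-06 + 0.61·0.0954887 + 0.23·0.138559 = 0.0901171.

0.0901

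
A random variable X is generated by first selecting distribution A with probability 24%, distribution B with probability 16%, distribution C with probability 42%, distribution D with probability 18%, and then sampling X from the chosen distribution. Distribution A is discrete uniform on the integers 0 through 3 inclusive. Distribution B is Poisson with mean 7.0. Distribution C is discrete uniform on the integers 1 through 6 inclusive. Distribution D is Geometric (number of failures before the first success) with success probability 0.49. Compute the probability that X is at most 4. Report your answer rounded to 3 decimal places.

0.721

Conditional on each component, P(X ≤ 4): A: 1; B: 0.172992; C: 0.666667; D: 0.965497.
By total probability, P(X ≤ 4) = 0.24·1 + 0.16·0.172992 + 0.42·0.666667 + 0.18·0.965497 = 0.721468.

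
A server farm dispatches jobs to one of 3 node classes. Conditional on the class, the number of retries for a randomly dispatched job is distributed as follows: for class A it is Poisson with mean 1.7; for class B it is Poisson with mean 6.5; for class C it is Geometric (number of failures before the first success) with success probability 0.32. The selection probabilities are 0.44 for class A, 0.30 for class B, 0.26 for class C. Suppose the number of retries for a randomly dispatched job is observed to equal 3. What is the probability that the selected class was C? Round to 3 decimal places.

Likelihoods P(X=3 | ·): A: 0.149587; B: 0.0688137; C: 0.100618.
Posterior ∝ prior × likelihood. Numerator for C: 0.26·0.100618 = 0.0261607.
Normalizing constant: 0.44·0.149587 + 0.3·0.0688137 + 0.26·0.100618 = 0.112623.
P(C | observation) = 0.0261607 / 0.112623 = 0.232285.

0.232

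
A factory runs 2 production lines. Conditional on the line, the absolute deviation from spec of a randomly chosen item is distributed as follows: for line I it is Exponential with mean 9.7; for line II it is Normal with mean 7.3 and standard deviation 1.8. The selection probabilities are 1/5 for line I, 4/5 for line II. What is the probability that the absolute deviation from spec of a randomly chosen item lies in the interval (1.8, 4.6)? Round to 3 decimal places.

Conditional on each line, P(1.8 < X < 4.6): I: 0.208267; II: 0.065684.
By total probability, P(1.8 < X < 4.6) = 0.2·0.208267 + 0.8·0.065684 = 0.0942006.

0.094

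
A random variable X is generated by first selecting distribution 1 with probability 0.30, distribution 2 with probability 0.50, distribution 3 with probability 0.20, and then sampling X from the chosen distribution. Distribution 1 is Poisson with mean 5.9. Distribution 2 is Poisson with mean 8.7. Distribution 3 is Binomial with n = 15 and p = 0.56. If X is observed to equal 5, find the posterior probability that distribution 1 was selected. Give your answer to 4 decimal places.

0.5290

Likelihoods P(X=5 | ·): 1: 0.163208; 2: 0.0691915; 3: 0.0449803.
Posterior ∝ prior × likelihood. Numerator for 1: 0.3·0.163208 = 0.0489624.
Normalizing constant: 0.3·0.163208 + 0.5·0.0691915 + 0.2·0.0449803 = 0.0925542.
P(1 | observation) = 0.0489624 / 0.0925542 = 0.529013.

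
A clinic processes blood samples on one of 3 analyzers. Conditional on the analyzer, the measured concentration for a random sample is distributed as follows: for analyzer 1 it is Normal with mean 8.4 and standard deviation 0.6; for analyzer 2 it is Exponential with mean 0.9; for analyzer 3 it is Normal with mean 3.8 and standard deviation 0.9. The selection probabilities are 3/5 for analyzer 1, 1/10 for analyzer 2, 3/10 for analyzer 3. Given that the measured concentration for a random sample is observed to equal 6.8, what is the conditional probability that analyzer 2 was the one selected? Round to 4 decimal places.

0.0049

Likelihoods f(6.8 | ·): 1: 0.0189933; 2: 0.000581328; 3: 0.00171364.
Posterior ∝ prior × likelihood. Numerator for 2: 0.1·0.000581328 = 5.81328e-05.
Normalizing constant: 0.6·0.0189933 + 0.1·0.000581328 + 0.3·0.00171364 = 0.0119682.
P(2 | observation) = 5.81328e-05 / 0.0119682 = 0.00485727.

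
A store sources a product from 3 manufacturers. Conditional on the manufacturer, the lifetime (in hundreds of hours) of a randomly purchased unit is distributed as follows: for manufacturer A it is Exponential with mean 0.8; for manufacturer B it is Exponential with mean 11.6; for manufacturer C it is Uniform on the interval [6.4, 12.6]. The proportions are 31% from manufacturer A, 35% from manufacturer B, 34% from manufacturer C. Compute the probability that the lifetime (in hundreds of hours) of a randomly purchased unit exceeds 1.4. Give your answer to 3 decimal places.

0.704

Conditional on each manufacturer, P(X > 1.4): A: 0.173774; B: 0.886309; C: 1.
By total probability, P(X > 1.4) = 0.31·0.173774 + 0.35·0.886309 + 0.34·1 = 0.704078.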